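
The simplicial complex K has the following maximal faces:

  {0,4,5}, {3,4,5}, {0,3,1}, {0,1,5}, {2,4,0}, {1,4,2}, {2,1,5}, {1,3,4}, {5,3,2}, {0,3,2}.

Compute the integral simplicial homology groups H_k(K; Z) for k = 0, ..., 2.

H_0 ≅ Z,  H_1 ≅ Z/2,  H_2 = 0.

K has 6 vertices, 15 edges, 10 triangles.
rank ∂_0 = 0, rank ∂_1 = 5 ⇒ b_0 = 6 − 0 − 5 = 1; all invariant factors of ∂_1 are 1 so no torsion. So H_0 ≅ Z.
rank ∂_1 = 5, rank ∂_2 = 10 ⇒ b_1 = 15 − 5 − 10 = 0; ∂_2 has invariant factor(s) [2] giving torsion. So H_1 ≅ Z/2.
rank ∂_2 = 10, rank ∂_3 = 0 ⇒ b_2 = 10 − 10 − 0 = 0. So H_2 ≅ 0.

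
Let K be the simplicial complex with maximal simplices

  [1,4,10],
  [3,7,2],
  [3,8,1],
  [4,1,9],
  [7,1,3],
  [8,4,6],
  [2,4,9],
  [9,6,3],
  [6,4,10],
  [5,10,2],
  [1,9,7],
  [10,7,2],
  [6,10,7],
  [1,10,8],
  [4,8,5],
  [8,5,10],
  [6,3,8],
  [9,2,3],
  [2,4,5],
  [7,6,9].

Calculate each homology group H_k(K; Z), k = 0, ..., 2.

H_0 ≅ Z,  H_1 ≅ Z ⊕ Z/2,  H_2 = 0.

Order the vertices as 1 < 2 < 3 < 4 < 5 < 6 < 7 < 8 < 9 < 10. Listing each simplex with vertices in this order, K has dimension 2 with simplices:

  0-simplices (10): [1], [2], [3], [4], [5], [6], [7], [8], [9], [10]
  1-simplices (30): (30 of them)
  2-simplices (20): (20 of them)

so the chain groups are C_0 ≅ Z^10, C_1 ≅ Z^30, C_2 ≅ Z^20.

The boundary map ∂_1: C_1 → C_0 sends each edge [p,q] (with p < q) to q − p. For instance
  ∂[7,10] = [10] − [7].
This gives a 10×30 integer matrix of rank 9; reducing to Smith normal form yields diagonal entries (1,1,1,1,1,1,1,1,1).

The boundary map ∂_2: C_2 → C_1 maps a triangle to the signed sum of its edges. For instance
  ∂[2,4,9] = [4,9] − [2,9] + [2,4],
  ∂[1,8,10] = [8,10] − [1,10] + [1,8].
As a 30×20 matrix over Z this has rank 20, with invariant factors (1,1,1,1,1,1,1,1,1,1,1,1,1,1,1,1,1,1,1,2).

Reading off H_k = ker ∂_k / im ∂_{k+1}:

  H_0: rank C_0 − rank ∂_1 = 10 − 9 = 1, and the invariant factors of ∂_1 are all 1, so H_0 ≅ Z.
  H_1: rank ker ∂_1 − rank ∂_2 = (30 − 9) − 20 = 1, and ∂_2 has invariant factor 2 > 1, so H_1 ≅ Z ⊕ Z/2.
  H_2: rank ker ∂_2 − rank ∂_3 = (20 − 20) − 0 = 0, and there is no ∂_3, so H_2 ≅ 0.

(K is a triangulation of the Klein bottle.)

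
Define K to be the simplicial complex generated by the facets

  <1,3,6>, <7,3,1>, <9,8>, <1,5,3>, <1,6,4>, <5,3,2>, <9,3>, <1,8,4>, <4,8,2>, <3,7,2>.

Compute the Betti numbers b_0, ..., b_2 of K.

b_0 = 1, b_1 = 2, b_2 = 0.

Take the total order 1 < 2 < 3 < 4 < 5 < 6 < 7 < 8 < 9 on the vertex set. Then K (dimension 2) consists of the simplices:

  0-simplices (9): [1], [2], [3], [4], [5], [6], [7], [8], [9]
  1-simplices (18): [1,3], [1,4], [1,5], [1,6], [1,7], [1,8], [2,3], [2,4], [2,5], [2,7], [2,8], [3,5], [3,6], [3,7], [3,9], [4,6], [4,8], [8,9]
  2-simplices (8): [1,3,5], [1,3,6], [1,3,7], [1,4,6], [1,4,8], [2,3,5], [2,3,7], [2,4,8]

Hence C_0 ≅ Z^9, C_1 ≅ Z^18, C_2 ≅ Z^8.

The boundary map ∂_1: C_1 → C_0 maps an edge to its endpoints' difference, ∂[p,q] = q − p.
The resulting 9×18 matrix has rank 8, and its Smith normal form has invariant factors (1,1,1,1,1,1,1,1).

Boundary ∂_2: C_2 → C_1 acts by ∂[p,q,r] = [q,r] − [p,r] + [p,q]. For instance
  ∂[1,4,8] = [4,8] − [1,8] + [1,4],
  ∂[2,3,5] = [3,5] − [2,5] + [2,3].
This gives a 18×8 integer matrix of rank 8; reducing to Smith normal form yields diagonal entries (1,1,1,1,1,1,1,1).

Computing H_k = (kernel of ∂_k) / (image of ∂_{k+1}):

  H_0: rank C_0 − rank ∂_1 = 9 − 8 = 1, and the invariant factors of ∂_1 are all 1, so H_0 ≅ Z.
  H_1: rank ker ∂_1 − rank ∂_2 = (18 − 8) − 8 = 2, and the invariant factors of ∂_2 are all 1, so H_1 ≅ Z^2.
  H_2: rank ker ∂_2 − rank ∂_3 = (8 − 8) − 0 = 0, and there is no ∂_3, so H_2 ≅ 0.

Hence the Betti numbers are b_0 = 1, b_1 = 2, b_2 = 0.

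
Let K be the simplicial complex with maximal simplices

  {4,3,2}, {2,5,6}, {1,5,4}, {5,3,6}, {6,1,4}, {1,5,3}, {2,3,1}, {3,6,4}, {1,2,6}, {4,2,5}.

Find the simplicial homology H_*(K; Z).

H_0 = Z,  H_1 = Z/2Z,  H_2 = 0.

Fix the vertex order 1 < 2 < 3 < 4 < 5 < 6 and write every simplex with vertices in increasing order. Then dim K = 2 and the simplices of K are:

  0-simplices (6): [1], [2], [3], [4], [5], [6]
  1-simplices (15): [1,2], [1,3], [1,4], [1,5], [1,6], [2,3], [2,4], [2,5], [2,6], [3,4], [3,5], [3,6], [4,5], [4,6], [5,6]
  2-simplices (10): [1,2,3], [1,2,6], [1,3,5], [1,4,5], [1,4,6], [2,3,4], [2,4,5], [2,5,6], [3,4,6], [3,5,6]

giving chain groups C_0 ≅ Z^6, C_1 ≅ Z^15, C_2 ≅ Z^10.

∂_1: C_1 → C_0 is given by ∂[p,q] = [q] − [p]. For instance
  ∂[3,6] = [6] − [3].
This gives a 6×15 integer matrix of rank 5; reducing to Smith normal form yields diagonal entries (1,1,1,1,1).

∂_2: C_2 → C_1 sends each 2-simplex [p,q,r] to [q,r] − [p,r] + [p,q]. For instance
  ∂[2,4,5] = [4,5] − [2,5] + [2,4],
  ∂[2,5,6] = [5,6] − [2,6] + [2,5].
As a 15×10 matrix over Z this has rank 10, with invariant factors (1,1,1,1,1,1,1,1,1,2).

Computing H_k = (kernel of ∂_k) / (image of ∂_{k+1}):

  H_0: rank C_0 − rank ∂_1 = 6 − 5 = 1, and the invariant factors of ∂_1 are all 1, so H_0 ≅ Z.
  H_1: rank ker ∂_1 − rank ∂_2 = (15 − 5) − 10 = 0, and ∂_2 has invariant factor 2 > 1, so H_1 ≅ Z/2Z.
  H_2: rank ker ∂_2 − rank ∂_3 = (10 − 10) − 0 = 0, and there is no ∂_3, so H_2 ≅ 0.

(K is a triangulation of the real projective plane RP^2.)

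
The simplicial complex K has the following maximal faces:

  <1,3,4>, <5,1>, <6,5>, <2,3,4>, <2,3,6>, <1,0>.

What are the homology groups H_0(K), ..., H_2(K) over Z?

H_0 = Z,  H_1 = Z,  H_2 = 0.

Fix the vertex order 0 < 1 < 2 < 3 < 4 < 5 < 6 and write every simplex with vertices in increasing order. Then dim K = 2 and the simplices of K are:

  0-simplices (7): [0], [1], [2], [3], [4], [5], [6]
  1-simplices (10): [0,1], [1,3], [1,4], [1,5], [2,3], [2,4], [2,6], [3,4], [3,6], [5,6]
  2-simplices (3): [1,3,4], [2,3,4], [2,3,6]

so the chain groups are C_0 ≅ Z^7, C_1 ≅ Z^10, C_2 ≅ Z^3.

∂_1: C_1 → C_0 is given by ∂[p,q] = [q] − [p]. For instance
  ∂[1,4] = [4] − [1].
The 7×10 boundary matrix has rank 6 and Smith normal form diag(1,1,1,1,1,1).

∂_2: C_2 → C_1 acts by ∂[p,q,r] = [q,r] − [p,r] + [p,q]. For instance
  ∂[2,3,6] = [3,6] − [2,6] + [2,3],
  ∂[2,3,4] = [3,4] − [2,4] + [2,3].
The 10×3 boundary matrix has rank 3 and Smith normal form diag(1,1,1).

From H_k ≅ ker(∂_k) / im(∂_{k+1}) we obtain:

  H_0: rank C_0 − rank ∂_1 = 7 − 6 = 1, and the invariant factors of ∂_1 are all 1, so H_0 ≅ Z.
  H_1: rank ker ∂_1 − rank ∂_2 = (10 − 6) − 3 = 1, and the invariant factors of ∂_2 are all 1, so H_1 ≅ Z.
  H_2: rank ker ∂_2 − rank ∂_3 = (3 − 3) − 0 = 0, and there is no ∂_3, so H_2 ≅ 0.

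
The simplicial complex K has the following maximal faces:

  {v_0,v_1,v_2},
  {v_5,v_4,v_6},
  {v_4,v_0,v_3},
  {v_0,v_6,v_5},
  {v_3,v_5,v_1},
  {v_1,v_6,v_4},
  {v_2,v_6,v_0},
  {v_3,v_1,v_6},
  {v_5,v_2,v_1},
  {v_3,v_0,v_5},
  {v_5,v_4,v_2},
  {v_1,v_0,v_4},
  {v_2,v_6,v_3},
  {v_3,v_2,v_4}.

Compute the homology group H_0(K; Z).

Take the total order v_0 < v_1 < v_2 < v_3 < v_4 < v_5 < v_6 on the vertex set. Then K (dimension 2) consists of the simplices:

  0-simplices (7): [v_0], [v_1], [v_2], [v_3], [v_4], [v_5], [v_6]
  1-simplices (21): (21 of them)
  2-simplices (14): (14 of them)

giving chain groups C_0 ≅ Z^7, C_1 ≅ Z^21, C_2 ≅ Z^14.

The boundary map ∂_1: C_1 → C_0 is given by ∂[p,q] = [q] − [p]. For instance
  ∂[v_4,v_5] = [v_5] − [v_4].
The 7×21 boundary matrix has rank 6 and Smith normal form diag(1,1,1,1,1,1).

∂_2: C_2 → C_1 acts by ∂[p,q,r] = [q,r] − [p,r] + [p,q]. For instance
  ∂[v_2,v_3,v_4] = [v_3,v_4] − [v_2,v_4] + [v_2,v_3],
  ∂[v_1,v_3,v_5] = [v_3,v_5] − [v_1,v_5] + [v_1,v_3].
This gives a 21×14 integer matrix of rank 13; reducing to Smith normal form yields diagonal entries (1,1,1,1,1,1,1,1,1,1,1,1,1).

Now H_k = ker ∂_k / im ∂_{k+1}, so:

  H_0: rank C_0 − rank ∂_1 = 7 − 6 = 1, and the invariant factors of ∂_1 are all 1, so H_0 ≅ Z.

H_0 ≅ Z.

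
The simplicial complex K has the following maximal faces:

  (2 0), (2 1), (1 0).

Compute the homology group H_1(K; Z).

H_1 ≅ Z.

K has 3 vertices, 3 edges.
rank ∂_1 = 2, rank ∂_2 = 0 ⇒ b_1 = 3 − 2 − 0 = 1. So H_1 ≅ Z.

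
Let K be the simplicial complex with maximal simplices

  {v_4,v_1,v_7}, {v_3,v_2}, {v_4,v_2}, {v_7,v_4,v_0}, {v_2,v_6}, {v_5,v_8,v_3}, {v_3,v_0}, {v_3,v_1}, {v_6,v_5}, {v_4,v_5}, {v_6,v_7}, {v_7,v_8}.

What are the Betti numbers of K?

We work with the vertex ordering v_0 < v_1 < v_2 < v_3 < v_4 < v_5 < v_6 < v_7 < v_8. The simplices of K, each written with vertices in increasing order, are:

  0-simplices (9): [v_0], [v_1], [v_2], [v_3], [v_4], [v_5], [v_6], [v_7], [v_8]
  1-simplices (17): (17 of them)
  2-simplices (3): [v_0,v_4,v_7], [v_1,v_4,v_7], [v_3,v_5,v_8]

so the chain groups are C_0 ≅ Z^9, C_1 ≅ Z^17, C_2 ≅ Z^3.

The boundary map ∂_1: C_1 → C_0 maps an edge to its endpoints' difference, ∂[p,q] = q − p.
As a 9×17 matrix over Z this has rank 8, with invariant factors (1,1,1,1,1,1,1,1).

∂_2: C_2 → C_1 sends each 2-simplex [p,q,r] to [q,r] − [p,r] + [p,q]. For instance
  ∂[v_0,v_4,v_7] = [v_4,v_7] − [v_0,v_7] + [v_0,v_4],
  ∂[v_3,v_5,v_8] = [v_5,v_8] − [v_3,v_8] + [v_3,v_5].
The 17×3 boundary matrix has rank 3 and Smith normal form diag(1,1,1).

Now H_k = ker ∂_k / im ∂_{k+1}, so:

  H_0: rank C_0 − rank ∂_1 = 9 − 8 = 1, and the invariant factors of ∂_1 are all 1, so H_0 = Z.
  H_1: rank ker ∂_1 − rank ∂_2 = (17 − 8) − 3 = 6, and the invariant factors of ∂_2 are all 1, so H_1 = Z^6.
  H_2: rank ker ∂_2 − rank ∂_3 = (3 − 3) − 0 = 0, and there is no ∂_3, so H_2 = 0.

Hence the Betti numbers are b_0 = 1, b_1 = 6, b_2 = 0.

b_0 = 1, b_1 = 6, b_2 = 0.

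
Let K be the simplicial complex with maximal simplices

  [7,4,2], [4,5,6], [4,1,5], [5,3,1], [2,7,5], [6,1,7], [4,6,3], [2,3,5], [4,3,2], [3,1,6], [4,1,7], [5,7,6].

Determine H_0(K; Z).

Fix the vertex order 1 < 2 < 3 < 4 < 5 < 6 < 7 and write every simplex with vertices in increasing order. Then dim K = 2 and the simplices of K are:

  0-simplices (7): [1], [2], [3], [4], [5], [6], [7]
  1-simplices (18): [1,3], [1,4], [1,5], [1,6], [1,7], [2,3], [2,4], [2,5], [2,7], [3,4], [3,5], [3,6], [4,5], [4,6], [4,7], [5,6], [5,7], [6,7]
  2-simplices (12): [1,3,5], [1,3,6], [1,4,5], [1,4,7], [1,6,7], [2,3,4], [2,3,5], [2,4,7], [2,5,7], [3,4,6], [4,5,6], [5,6,7]

Hence C_0 ≅ Z^7, C_1 ≅ Z^18, C_2 ≅ Z^12.

Boundary ∂_1: C_1 → C_0 sends each edge [p,q] (with p < q) to q − p.
The 7×18 boundary matrix has rank 6 and Smith normal form diag(1,1,1,1,1,1).

∂_2: C_2 → C_1 sends each 2-simplex [p,q,r] to [q,r] − [p,r] + [p,q]. For instance
  ∂[3,4,6] = [4,6] − [3,6] + [3,4],
  ∂[2,4,7] = [4,7] − [2,7] + [2,4].
The 18×12 boundary matrix has rank 12 and Smith normal form diag(1,1,1,1,1,1,1,1,1,1,1,2).

Reading off H_k = ker ∂_k / im ∂_{k+1}:

  H_0: rank C_0 − rank ∂_1 = 7 − 6 = 1, and the invariant factors of ∂_1 are all 1, so H_0 ≅ Z.

H_0 ≅ Z.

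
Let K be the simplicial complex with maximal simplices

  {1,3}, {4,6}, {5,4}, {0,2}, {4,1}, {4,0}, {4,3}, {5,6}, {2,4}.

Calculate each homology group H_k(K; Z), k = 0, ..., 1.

Order the vertices as 0 < 1 < 2 < 3 < 4 < 5 < 6. Listing each simplex with vertices in this order, K has dimension 1 with simplices:

  0-simplices (7): [0], [1], [2], [3], [4], [5], [6]
  1-simplices (9): [0,2], [0,4], [1,3], [1,4], [2,4], [3,4], [4,5], [4,6], [5,6]

giving chain groups C_0 ≅ Z^7, C_1 ≅ Z^9.

∂_1: C_1 → C_0 maps an edge to its endpoints' difference, ∂[p,q] = q − p. For instance
  ∂[0,4] = [4] − [0].
The resulting 7×9 matrix has rank 6, and its Smith normal form has invariant factors (1,1,1,1,1,1).

Now H_k = ker ∂_k / im ∂_{k+1}, so:

  H_0: rank C_0 − rank ∂_1 = 7 − 6 = 1, and the invariant factors of ∂_1 are all 1, so H_0 ≅ Z.
  H_1: rank ker ∂_1 − rank ∂_2 = (9 − 6) − 0 = 3, and there is no ∂_2, so H_1 ≅ Z^3.

As a check, the Euler characteristic is 7 − 9 = -2, which agrees with 1 − 3 = -2.

H_0 = Z,  H_1 = Z^3.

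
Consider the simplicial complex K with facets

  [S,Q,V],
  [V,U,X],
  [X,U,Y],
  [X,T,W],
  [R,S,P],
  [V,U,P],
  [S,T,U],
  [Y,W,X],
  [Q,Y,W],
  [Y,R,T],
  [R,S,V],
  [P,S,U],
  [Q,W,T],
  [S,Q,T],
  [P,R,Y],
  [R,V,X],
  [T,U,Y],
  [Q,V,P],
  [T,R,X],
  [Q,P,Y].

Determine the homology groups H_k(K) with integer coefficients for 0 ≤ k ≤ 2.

Take the total order P < Q < R < S < T < U < V < W < X < Y on the vertex set. Then K (dimension 2) consists of the simplices:

  0-simplices (10): P, Q, R, S, T, U, V, W, X, Y
  1-simplices (30): PQ, PR, PS, PU, PV, PY, QS, QT, QV, QW, QY, RS, RT, RV, RX, RY, ST, SU, SV, TU, TW, TX, TY, UV, UX, UY, VX, WX, WY, XY
  2-simplices (20): PQV, PQY, PRS, PRY, PSU, PUV, QST, QSV, QTW, QWY, RSV, RTX, RTY, RVX, STU, TUY, TWX, UVX, UXY, WXY

so the chain groups are C_0 ≅ Z^10, C_1 ≅ Z^30, C_2 ≅ Z^20.

∂_1: C_1 → C_0 is given by ∂[p,q] = [q] − [p]. For instance
  ∂QY = Y − Q.
As a 10×30 matrix over Z this has rank 9, with invariant factors (1,1,1,1,1,1,1,1,1).

Boundary ∂_2: C_2 → C_1 sends each 2-simplex [p,q,r] to [q,r] − [p,r] + [p,q]. For instance
  ∂TWX = WX − TX + TW,
  ∂WXY = XY − WY + WX.
The resulting 30×20 matrix has rank 20, and its Smith normal form has invariant factors (1,1,1,1,1,1,1,1,1,1,1,1,1,1,1,1,1,1,1,2).

Computing H_k = (kernel of ∂_k) / (image of ∂_{k+1}):

  H_0: rank C_0 − rank ∂_1 = 10 − 9 = 1, and the invariant factors of ∂_1 are all 1, so H_0 ≅ Z.
  H_1: rank ker ∂_1 − rank ∂_2 = (30 − 9) − 20 = 1, and ∂_2 has invariant factor 2 > 1, so H_1 ≅ Z ⊕ Z_2.
  H_2: rank ker ∂_2 − rank ∂_3 = (20 − 20) − 0 = 0, and there is no ∂_3, so H_2 ≅ 0.

As a check, the Euler characteristic is 10 − 30 + 20 = 0, which agrees with 1 − 1 + 0 = 0.

H_0 ≅ Z,  H_1 ≅ Z ⊕ Z_2,  H_2 = 0.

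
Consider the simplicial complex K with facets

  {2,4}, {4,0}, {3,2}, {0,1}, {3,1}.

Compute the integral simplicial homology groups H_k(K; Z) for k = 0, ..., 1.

H_0 = Z,  H_1 = Z.

Order the vertices as 0 < 1 < 2 < 3 < 4. Listing each simplex with vertices in this order, K has dimension 1 with simplices:

  0-simplices (5): [0], [1], [2], [3], [4]
  1-simplices (5): [0,1], [0,4], [1,3], [2,3], [2,4]

Hence C_0 ≅ Z^5, C_1 ≅ Z^5.

The boundary map ∂_1: C_1 → C_0 sends each edge [p,q] (with p < q) to q − p. For instance
  ∂[0,4] = [4] − [0].
The resulting 5×5 matrix has rank 4, and its Smith normal form has invariant factors (1,1,1,1).

Computing H_k = (kernel of ∂_k) / (image of ∂_{k+1}):

  H_0: rank C_0 − rank ∂_1 = 5 − 4 = 1, and the invariant factors of ∂_1 are all 1, so H_0 = Z.
  H_1: rank ker ∂_1 − rank ∂_2 = (5 − 4) − 0 = 1, and there is no ∂_2, so H_1 = Z.

As a check, the Euler characteristic is 5 − 5 = 0, which agrees with 1 − 1 = 0.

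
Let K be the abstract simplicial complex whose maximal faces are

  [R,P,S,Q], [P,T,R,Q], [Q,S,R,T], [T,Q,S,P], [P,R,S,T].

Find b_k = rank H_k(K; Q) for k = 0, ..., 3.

Order the vertices as P < Q < R < S < T. Listing each simplex with vertices in this order, K has dimension 3 with simplices:

  0-simplices (5): P, Q, R, S, T
  1-simplices (10): PQ, PR, PS, PT, QR, QS, QT, RS, RT, ST
  2-simplices (10): PQR, PQS, PQT, PRS, PRT, PST, QRS, QRT, QST, RST
  3-simplices (5): PQRS, PQRT, PQST, PRST, QRST

Hence C_0 ≅ Z^5, C_1 ≅ Z^10, C_2 ≅ Z^10, C_3 ≅ Z^5.

Boundary ∂_1: C_1 → C_0 is given by ∂[p,q] = [q] − [p]. For instance
  ∂PQ = Q − P.
The resulting 5×10 matrix has rank 4, and its Smith normal form has invariant factors (1,1,1,1).

∂_2: C_2 → C_1 acts by ∂[p,q,r] = [q,r] − [p,r] + [p,q]. For instance
  ∂PQT = QT − PT + PQ,
  ∂RST = ST − RT + RS.
The resulting 10×10 matrix has rank 6, and its Smith normal form has invariant factors (1,1,1,1,1,1).

∂_3: C_3 → C_2 sends each 3-simplex σ to the alternating sum Σ_i (−1)^i (σ with its i-th vertex removed). For instance
  ∂PQST = QST − PST + PQT − PQS,
  ∂PQRT = QRT − PRT + PQT − PQR.
The 10×5 boundary matrix has rank 4 and Smith normal form diag(1,1,1,1).

Now H_k = ker ∂_k / im ∂_{k+1}, so:

  H_0: rank C_0 − rank ∂_1 = 5 − 4 = 1, and the invariant factors of ∂_1 are all 1, so H_0 ≅ Z.
  H_1: rank ker ∂_1 − rank ∂_2 = (10 − 4) − 6 = 0, and the invariant factors of ∂_2 are all 1, so H_1 ≅ 0.
  H_2: rank ker ∂_2 − rank ∂_3 = (10 − 6) − 4 = 0, and the invariant factors of ∂_3 are all 1, so H_2 ≅ 0.
  H_3: rank ker ∂_3 − rank ∂_4 = (5 − 4) − 0 = 1, and there is no ∂_4, so H_3 ≅ Z.

Hence the Betti numbers are b_0 = 1, b_1 = 0, b_2 = 0, b_3 = 1.

b_0 = 1, b_1 = 0, b_2 = 0, b_3 = 1.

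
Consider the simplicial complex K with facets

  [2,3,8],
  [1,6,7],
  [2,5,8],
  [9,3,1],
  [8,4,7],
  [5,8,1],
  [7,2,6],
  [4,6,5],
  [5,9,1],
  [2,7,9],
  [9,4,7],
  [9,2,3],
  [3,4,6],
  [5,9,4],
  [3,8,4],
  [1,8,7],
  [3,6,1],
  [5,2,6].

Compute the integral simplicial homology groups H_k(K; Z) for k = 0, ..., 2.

Order the vertices as 1 < 2 < 3 < 4 < 5 < 6 < 7 < 8 < 9. Listing each simplex with vertices in this order, K has dimension 2 with simplices:

  0-simplices (9): [1], [2], [3], [4], [5], [6], [7], [8], [9]
  1-simplices (27): (27 of them)
  2-simplices (18): [1,3,6], [1,3,9], [1,5,8], [1,5,9], [1,6,7], [1,7,8], [2,3,8], [2,3,9], [2,5,6], [2,5,8], [2,6,7], [2,7,9], [3,4,6], [3,4,8], [4,5,6], [4,5,9], [4,7,8], [4,7,9]

so the chain groups are C_0 ≅ Z^9, C_1 ≅ Z^27, C_2 ≅ Z^18.

∂_1: C_1 → C_0 is given by ∂[p,q] = [q] − [p]. For instance
  ∂[5,8] = [8] − [5].
The 9×27 boundary matrix has rank 8 and Smith normal form diag(1,1,1,1,1,1,1,1).

∂_2: C_2 → C_1 maps a triangle to the signed sum of its edges. For instance
  ∂[1,3,9] = [3,9] − [1,9] + [1,3],
  ∂[1,7,8] = [7,8] − [1,8] + [1,7].
This gives a 27×18 integer matrix of rank 17; reducing to Smith normal form yields diagonal entries (1,1,1,1,1,1,1,1,1,1,1,1,1,1,1,1,1).

Now H_k = ker ∂_k / im ∂_{k+1}, so:

  H_0: rank C_0 − rank ∂_1 = 9 − 8 = 1, and the invariant factors of ∂_1 are all 1, so H_0 = Z.
  H_1: rank ker ∂_1 − rank ∂_2 = (27 − 8) − 17 = 2, and the invariant factors of ∂_2 are all 1, so H_1 = Z^2.
  H_2: rank ker ∂_2 − rank ∂_3 = (18 − 17) − 0 = 1, and there is no ∂_3, so H_2 = Z.

(K is a triangulation of the torus T^2.)

H_0 = Z,  H_1 = Z^2,  H_2 = Z.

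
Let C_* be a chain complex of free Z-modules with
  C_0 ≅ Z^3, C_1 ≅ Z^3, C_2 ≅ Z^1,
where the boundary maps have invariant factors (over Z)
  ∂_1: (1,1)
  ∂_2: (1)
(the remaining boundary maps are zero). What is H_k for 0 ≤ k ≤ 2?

H_0 ≅ Z,  H_1 = 0,  H_2 = 0.

H_0: b_0 = 3 − 0 − 2 = 1; torsion from ∂_1 factors > 1: none. So H_0 ≅ Z.
H_1: b_1 = 3 − 2 − 1 = 0; torsion from ∂_2 factors > 1: none. So H_1 ≅ 0.
H_2: b_2 = 1 − 1 − 0 = 0; torsion from ∂_3 factors > 1: none. So H_2 ≅ 0.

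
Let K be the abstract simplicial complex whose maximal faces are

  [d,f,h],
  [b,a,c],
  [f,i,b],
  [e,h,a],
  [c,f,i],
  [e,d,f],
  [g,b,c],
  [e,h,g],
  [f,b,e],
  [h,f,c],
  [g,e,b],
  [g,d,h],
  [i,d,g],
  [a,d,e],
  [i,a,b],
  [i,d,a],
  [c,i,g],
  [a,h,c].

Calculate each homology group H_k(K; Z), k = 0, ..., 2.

Take the total order a < b < c < d < e < f < g < h < i on the vertex set. Then K (dimension 2) consists of the simplices:

  0-simplices (9): a, b, c, d, e, f, g, h, i
  1-simplices (27): ab, ac, ad, ae, ah, ai, bc, be, bf, bg, bi, cf, cg, ch, ci, de, df, dg, dh, di, ef, eg, eh, fh, fi, gh, gi
  2-simplices (18): abc, abi, ach, ade, adi, aeh, bcg, bef, beg, bfi, cfh, cfi, cgi, def, dfh, dgh, dgi, egh

Hence C_0 ≅ Z^9, C_1 ≅ Z^27, C_2 ≅ Z^18.

∂_1: C_1 → C_0 sends each edge [p,q] (with p < q) to q − p. For instance
  ∂dh = h − d.
This gives a 9×27 integer matrix of rank 8; reducing to Smith normal form yields diagonal entries (1,1,1,1,1,1,1,1).

Boundary ∂_2: C_2 → C_1 sends each 2-simplex [p,q,r] to [q,r] − [p,r] + [p,q]. For instance
  ∂bcg = cg − bg + bc,
  ∂cfh = fh − ch + cf.
As a 27×18 matrix over Z this has rank 18, with invariant factors (1,1,1,1,1,1,1,1,1,1,1,1,1,1,1,1,1,2).

From H_k ≅ ker(∂_k) / im(∂_{k+1}) we obtain:

  H_0: rank C_0 − rank ∂_1 = 9 − 8 = 1, and the invariant factors of ∂_1 are all 1, so H_0 ≅ Z.
  H_1: rank ker ∂_1 − rank ∂_2 = (27 − 8) − 18 = 1, and ∂_2 has invariant factor 2 > 1, so H_1 ≅ Z ⊕ Z/2.
  H_2: rank ker ∂_2 − rank ∂_3 = (18 − 18) − 0 = 0, and there is no ∂_3, so H_2 ≅ 0.

H_0 = Z,  H_1 = Z ⊕ Z/2,  H_2 = 0.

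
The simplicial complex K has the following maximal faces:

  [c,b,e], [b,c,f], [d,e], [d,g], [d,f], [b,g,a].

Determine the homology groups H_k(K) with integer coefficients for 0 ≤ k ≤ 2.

H_0 ≅ Z,  H_1 ≅ Z^2,  H_2 = 0.

Order the vertices as a < b < c < d < e < f < g. Listing each simplex with vertices in this order, K has dimension 2 with simplices:

  0-simplices (7): a, b, c, d, e, f, g
  1-simplices (11): ab, ag, bc, be, bf, bg, ce, cf, de, df, dg
  2-simplices (3): abg, bce, bcf

so the chain groups are C_0 ≅ Z^7, C_1 ≅ Z^11, C_2 ≅ Z^3.

The boundary map ∂_1: C_1 → C_0 maps an edge to its endpoints' difference, ∂[p,q] = q − p.
The 7×11 boundary matrix has rank 6 and Smith normal form diag(1,1,1,1,1,1).

The boundary map ∂_2: C_2 → C_1 acts by ∂[p,q,r] = [q,r] − [p,r] + [p,q]. For instance
  ∂abg = bg − ag + ab,
  ∂bce = ce − be + bc.
As a 11×3 matrix over Z this has rank 3, with invariant factors (1,1,1).

From H_k ≅ ker(∂_k) / im(∂_{k+1}) we obtain:

  H_0: rank C_0 − rank ∂_1 = 7 − 6 = 1, and the invariant factors of ∂_1 are all 1, so H_0 = Z.
  H_1: rank ker ∂_1 − rank ∂_2 = (11 − 6) − 3 = 2, and the invariant factors of ∂_2 are all 1, so H_1 = Z^2.
  H_2: rank ker ∂_2 − rank ∂_3 = (3 − 3) − 0 = 0, and there is no ∂_3, so H_2 = 0.

As a check, the Euler characteristic is 7 − 11 + 3 = -1, which agrees with 1 − 2 + 0 = -1.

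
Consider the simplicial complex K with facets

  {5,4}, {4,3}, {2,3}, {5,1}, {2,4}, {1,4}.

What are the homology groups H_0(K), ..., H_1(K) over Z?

H_0 = Z,  H_1 = Z^2.

K has 5 vertices, 6 edges.
rank ∂_0 = 0, rank ∂_1 = 4 ⇒ b_0 = 5 − 0 − 4 = 1; all invariant factors of ∂_1 are 1 so no torsion. So H_0 ≅ Z.
rank ∂_1 = 4, rank ∂_2 = 0 ⇒ b_1 = 6 − 4 − 0 = 2. So H_1 ≅ Z^2.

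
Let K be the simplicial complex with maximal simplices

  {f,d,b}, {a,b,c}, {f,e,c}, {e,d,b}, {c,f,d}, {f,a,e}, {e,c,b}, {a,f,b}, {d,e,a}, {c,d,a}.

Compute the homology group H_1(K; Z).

We work with the vertex ordering a < b < c < d < e < f. The simplices of K, each written with vertices in increasing order, are:

  0-simplices (6): a, b, c, d, e, f
  1-simplices (15): ab, ac, ad, ae, af, bc, bd, be, bf, cd, ce, cf, de, df, ef
  2-simplices (10): abc, abf, acd, ade, aef, bce, bde, bdf, cdf, cef

giving chain groups C_0 ≅ Z^6, C_1 ≅ Z^15, C_2 ≅ Z^10.

Boundary ∂_1: C_1 → C_0 is given by ∂[p,q] = [q] − [p].
The 6×15 boundary matrix has rank 5 and Smith normal form diag(1,1,1,1,1).

∂_2: C_2 → C_1 maps a triangle to the signed sum of its edges. For instance
  ∂abf = bf − af + ab,
  ∂bce = ce − be + bc.
This gives a 15×10 integer matrix of rank 10; reducing to Smith normal form yields diagonal entries (1,1,1,1,1,1,1,1,1,2).

Computing H_k = (kernel of ∂_k) / (image of ∂_{k+1}):

  H_1: rank ker ∂_1 − rank ∂_2 = (15 − 5) − 10 = 0, and ∂_2 has invariant factor 2 > 1, so H_1 ≅ Z/2.

H_1 ≅ Z/2.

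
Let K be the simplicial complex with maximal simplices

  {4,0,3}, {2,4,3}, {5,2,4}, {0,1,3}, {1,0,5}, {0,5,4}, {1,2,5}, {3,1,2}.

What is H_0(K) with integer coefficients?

H_0 = Z.

Fix the vertex order 0 < 1 < 2 < 3 < 4 < 5 and write every simplex with vertices in increasing order. Then dim K = 2 and the simplices of K are:

  0-simplices (6): [0], [1], [2], [3], [4], [5]
  1-simplices (12): [0,1], [0,3], [0,4], [0,5], [1,2], [1,3], [1,5], [2,3], [2,4], [2,5], [3,4], [4,5]
  2-simplices (8): [0,1,3], [0,1,5], [0,3,4], [0,4,5], [1,2,3], [1,2,5], [2,3,4], [2,4,5]

Hence C_0 ≅ Z^6, C_1 ≅ Z^12, C_2 ≅ Z^8.

The boundary map ∂_1: C_1 → C_0 maps an edge to its endpoints' difference, ∂[p,q] = q − p. For instance
  ∂[0,3] = [3] − [0].
The resulting 6×12 matrix has rank 5, and its Smith normal form has invariant factors (1,1,1,1,1).

Boundary ∂_2: C_2 → C_1 acts by ∂[p,q,r] = [q,r] − [p,r] + [p,q]. For instance
  ∂[2,3,4] = [3,4] − [2,4] + [2,3],
  ∂[2,4,5] = [4,5] − [2,5] + [2,4].
As a 12×8 matrix over Z this has rank 7, with invariant factors (1,1,1,1,1,1,1).

Now H_k = ker ∂_k / im ∂_{k+1}, so:

  H_0: rank C_0 − rank ∂_1 = 6 − 5 = 1, and the invariant factors of ∂_1 are all 1, so H_0 ≅ Z.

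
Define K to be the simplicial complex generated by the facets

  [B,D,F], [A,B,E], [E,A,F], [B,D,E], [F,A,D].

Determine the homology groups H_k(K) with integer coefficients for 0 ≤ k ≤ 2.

Fix the vertex order A < B < D < E < F and write every simplex with vertices in increasing order. Then dim K = 2 and the simplices of K are:

  0-simplices (5): A, B, D, E, F
  1-simplices (10): AB, AD, AE, AF, BD, BE, BF, DE, DF, EF
  2-simplices (5): ABE, ADF, AEF, BDE, BDF

Hence C_0 ≅ Z^5, C_1 ≅ Z^10, C_2 ≅ Z^5.

Boundary ∂_1: C_1 → C_0 is given by ∂[p,q] = [q] − [p]. For instance
  ∂AD = D − A.
The resulting 5×10 matrix has rank 4, and its Smith normal form has invariant factors (1,1,1,1).

Boundary ∂_2: C_2 → C_1 sends each 2-simplex [p,q,r] to [q,r] − [p,r] + [p,q]. For instance
  ∂ADF = DF − AF + AD,
  ∂ABE = BE − AE + AB.
The 10×5 boundary matrix has rank 5 and Smith normal form diag(1,1,1,1,1).

Now H_k = ker ∂_k / im ∂_{k+1}, so:

  H_0: rank C_0 − rank ∂_1 = 5 − 4 = 1, and the invariant factors of ∂_1 are all 1, so H_0 = Z.
  H_1: rank ker ∂_1 − rank ∂_2 = (10 − 4) − 5 = 1, and the invariant factors of ∂_2 are all 1, so H_1 = Z.
  H_2: rank ker ∂_2 − rank ∂_3 = (5 − 5) − 0 = 0, and there is no ∂_3, so H_2 = 0.

As a check, the Euler characteristic is 5 − 10 + 5 = 0, which agrees with 1 − 1 + 0 = 0.
(K is a triangulation of the Möbius band.)

H_0 ≅ Z,  H_1 ≅ Z,  H_2 = 0.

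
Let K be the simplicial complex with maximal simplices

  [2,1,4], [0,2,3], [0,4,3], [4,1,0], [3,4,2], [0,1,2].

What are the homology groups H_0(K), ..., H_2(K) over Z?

H_0 ≅ Z,  H_1 = 0,  H_2 ≅ Z.

Order the vertices as 0 < 1 < 2 < 3 < 4. Listing each simplex with vertices in this order, K has dimension 2 with simplices:

  0-simplices (5): [0], [1], [2], [3], [4]
  1-simplices (9): [0,1], [0,2], [0,3], [0,4], [1,2], [1,4], [2,3], [2,4], [3,4]
  2-simplices (6): [0,1,2], [0,1,4], [0,2,3], [0,3,4], [1,2,4], [2,3,4]

giving chain groups C_0 ≅ Z^5, C_1 ≅ Z^9, C_2 ≅ Z^6.

∂_1: C_1 → C_0 sends each edge [p,q] (with p < q) to q − p. For instance
  ∂[2,3] = [3] − [2].
This gives a 5×9 integer matrix of rank 4; reducing to Smith normal form yields diagonal entries (1,1,1,1).

∂_2: C_2 → C_1 maps a triangle to the signed sum of its edges. For instance
  ∂[0,1,4] = [1,4] − [0,4] + [0,1],
  ∂[0,1,2] = [1,2] − [0,2] + [0,1].
The resulting 9×6 matrix has rank 5, and its Smith normal form has invariant factors (1,1,1,1,1).

Computing H_k = (kernel of ∂_k) / (image of ∂_{k+1}):

  H_0: rank C_0 − rank ∂_1 = 5 − 4 = 1, and the invariant factors of ∂_1 are all 1, so H_0 ≅ Z.
  H_1: rank ker ∂_1 − rank ∂_2 = (9 − 4) − 5 = 0, and the invariant factors of ∂_2 are all 1, so H_1 ≅ 0.
  H_2: rank ker ∂_2 − rank ∂_3 = (6 − 5) − 0 = 1, and there is no ∂_3, so H_2 ≅ Z.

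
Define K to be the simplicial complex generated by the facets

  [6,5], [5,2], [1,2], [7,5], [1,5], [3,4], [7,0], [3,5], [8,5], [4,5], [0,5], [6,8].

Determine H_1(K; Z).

Take the total order 0 < 1 < 2 < 3 < 4 < 5 < 6 < 7 < 8 on the vertex set. Then K (dimension 1) consists of the simplices:

  0-simplices (9): [0], [1], [2], [3], [4], [5], [6], [7], [8]
  1-simplices (12): [0,5], [0,7], [1,2], [1,5], [2,5], [3,4], [3,5], [4,5], [5,6], [5,7], [5,8], [6,8]

Hence C_0 ≅ Z^9, C_1 ≅ Z^12.

∂_1: C_1 → C_0 maps an edge to its endpoints' difference, ∂[p,q] = q − p. For instance
  ∂[2,5] = [5] − [2].
This gives a 9×12 integer matrix of rank 8; reducing to Smith normal form yields diagonal entries (1,1,1,1,1,1,1,1).

Computing H_k = (kernel of ∂_k) / (image of ∂_{k+1}):

  H_1: rank ker ∂_1 − rank ∂_2 = (12 − 8) − 0 = 4, and there is no ∂_2, so H_1 = Z^4.

H_1 = Z^4.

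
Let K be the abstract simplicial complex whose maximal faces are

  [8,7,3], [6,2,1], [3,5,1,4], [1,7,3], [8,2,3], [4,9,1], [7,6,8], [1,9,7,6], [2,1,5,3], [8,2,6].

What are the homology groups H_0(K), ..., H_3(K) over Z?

Order the vertices as 1 < 2 < 3 < 4 < 5 < 6 < 7 < 8 < 9. Listing each simplex with vertices in this order, K has dimension 3 with simplices:

  0-simplices (9): [1], [2], [3], [4], [5], [6], [7], [8], [9]
  1-simplices (22): [1,2], [1,3], [1,4], [1,5], [1,6], [1,7], [1,9], [2,3], [2,5], [2,6], [2,8], [3,4], [3,5], [3,7], [3,8], [4,5], [4,9], [6,7], [6,8], [6,9], [7,8], [7,9]
  2-simplices (18): [1,2,3], [1,2,5], [1,2,6], [1,3,4], [1,3,5], [1,3,7], [1,4,5], [1,4,9], [1,6,7], [1,6,9], [1,7,9], [2,3,5], [2,3,8], [2,6,8], [3,4,5], [3,7,8], [6,7,8], [6,7,9]
  3-simplices (3): [1,2,3,5], [1,3,4,5], [1,6,7,9]

giving chain groups C_0 ≅ Z^9, C_1 ≅ Z^22, C_2 ≅ Z^18, C_3 ≅ Z^3.

∂_1: C_1 → C_0 sends each edge [p,q] (with p < q) to q − p.
The resulting 9×22 matrix has rank 8, and its Smith normal form has invariant factors (1,1,1,1,1,1,1,1).

∂_2: C_2 → C_1 maps a triangle to the signed sum of its edges. For instance
  ∂[6,7,9] = [7,9] − [6,9] + [6,7],
  ∂[2,6,8] = [6,8] − [2,8] + [2,6].
The 22×18 boundary matrix has rank 14 and Smith normal form diag(1,1,1,1,1,1,1,1,1,1,1,1,1,1).

Boundary ∂_3: C_3 → C_2 sends each 3-simplex σ to the alternating sum Σ_i (−1)^i (σ with its i-th vertex removed). For instance
  ∂[1,2,3,5] = [2,3,5] − [1,3,5] + [1,2,5] − [1,2,3],
  ∂[1,6,7,9] = [6,7,9] − [1,7,9] + [1,6,9] − [1,6,7].
As a 18×3 matrix over Z this has rank 3, with invariant factors (1,1,1).

Now H_k = ker ∂_k / im ∂_{k+1}, so:

  H_0: rank C_0 − rank ∂_1 = 9 − 8 = 1, and the invariant factors of ∂_1 are all 1, so H_0 = Z.
  H_1: rank ker ∂_1 − rank ∂_2 = (22 − 8) − 14 = 0, and the invariant factors of ∂_2 are all 1, so H_1 = 0.
  H_2: rank ker ∂_2 − rank ∂_3 = (18 − 14) − 3 = 1, and the invariant factors of ∂_3 are all 1, so H_2 = Z.
  H_3: rank ker ∂_3 − rank ∂_4 = (3 − 3) − 0 = 0, and there is no ∂_4, so H_3 = 0.

As a check, the Euler characteristic is 9 − 22 + 18 − 3 = 2, which agrees with 1 − 0 + 1 − 0 = 2.

H_0 = Z,  H_1 = 0,  H_2 = Z,  H_3 = 0.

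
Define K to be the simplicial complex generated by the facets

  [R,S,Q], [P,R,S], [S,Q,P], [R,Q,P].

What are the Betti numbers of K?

b_0 = 1, b_1 = 0, b_2 = 1.

K has 4 vertices, 6 edges, 4 triangles.
rank ∂_0 = 0, rank ∂_1 = 3 ⇒ b_0 = 4 − 0 − 3 = 1; all invariant factors of ∂_1 are 1 so no torsion. So H_0 ≅ Z.
rank ∂_1 = 3, rank ∂_2 = 3 ⇒ b_1 = 6 − 3 − 3 = 0; all invariant factors of ∂_2 are 1 so no torsion. So H_1 ≅ 0.
rank ∂_2 = 3, rank ∂_3 = 0 ⇒ b_2 = 4 − 3 − 0 = 1. So H_2 ≅ Z.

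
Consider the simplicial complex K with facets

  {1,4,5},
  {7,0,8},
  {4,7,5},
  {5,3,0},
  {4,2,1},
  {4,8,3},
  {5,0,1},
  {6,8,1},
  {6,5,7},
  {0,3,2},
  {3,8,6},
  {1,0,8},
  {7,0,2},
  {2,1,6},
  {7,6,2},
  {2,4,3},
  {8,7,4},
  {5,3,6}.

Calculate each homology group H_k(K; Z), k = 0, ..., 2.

Take the total order 0 < 1 < 2 < 3 < 4 < 5 < 6 < 7 < 8 on the vertex set. Then K (dimension 2) consists of the simplices:

  0-simplices (9): [0], [1], [2], [3], [4], [5], [6], [7], [8]
  1-simplices (27): (27 of them)
  2-simplices (18): [0,1,5], [0,1,8], [0,2,3], [0,2,7], [0,3,5], [0,7,8], [1,2,4], [1,2,6], [1,4,5], [1,6,8], [2,3,4], [2,6,7], [3,4,8], [3,5,6], [3,6,8], [4,5,7], [4,7,8], [5,6,7]

Hence C_0 ≅ Z^9, C_1 ≅ Z^27, C_2 ≅ Z^18.

The boundary map ∂_1: C_1 → C_0 maps an edge to its endpoints' difference, ∂[p,q] = q − p.
As a 9×27 matrix over Z this has rank 8, with invariant factors (1,1,1,1,1,1,1,1).

∂_2: C_2 → C_1 maps a triangle to the signed sum of its edges. For instance
  ∂[4,5,7] = [5,7] − [4,7] + [4,5],
  ∂[0,1,5] = [1,5] − [0,5] + [0,1].
The 27×18 boundary matrix has rank 17 and Smith normal form diag(1,1,1,1,1,1,1,1,1,1,1,1,1,1,1,1,1).

Now H_k = ker ∂_k / im ∂_{k+1}, so:

  H_0: rank C_0 − rank ∂_1 = 9 − 8 = 1, and the invariant factors of ∂_1 are all 1, so H_0 = Z.
  H_1: rank ker ∂_1 − rank ∂_2 = (27 − 8) − 17 = 2, and the invariant factors of ∂_2 are all 1, so H_1 = Z^2.
  H_2: rank ker ∂_2 − rank ∂_3 = (18 − 17) − 0 = 1, and there is no ∂_3, so H_2 = Z.

(K is a triangulation of the torus T^2.)

H_0 = Z,  H_1 = Z^2,  H_2 = Z.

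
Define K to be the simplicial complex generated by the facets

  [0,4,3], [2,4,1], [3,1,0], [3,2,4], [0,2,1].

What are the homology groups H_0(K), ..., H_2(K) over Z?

H_0 = Z,  H_1 = Z,  H_2 = 0.

Take the total order 0 < 1 < 2 < 3 < 4 on the vertex set. Then K (dimension 2) consists of the simplices:

  0-simplices (5): [0], [1], [2], [3], [4]
  1-simplices (10): [0,1], [0,2], [0,3], [0,4], [1,2], [1,3], [1,4], [2,3], [2,4], [3,4]
  2-simplices (5): [0,1,2], [0,1,3], [0,3,4], [1,2,4], [2,3,4]

Hence C_0 ≅ Z^5, C_1 ≅ Z^10, C_2 ≅ Z^5.

The boundary map ∂_1: C_1 → C_0 sends each edge [p,q] (with p < q) to q − p. For instance
  ∂[0,1] = [1] − [0].
As a 5×10 matrix over Z this has rank 4, with invariant factors (1,1,1,1).

Boundary ∂_2: C_2 → C_1 sends each 2-simplex [p,q,r] to [q,r] − [p,r] + [p,q]. For instance
  ∂[2,3,4] = [3,4] − [2,4] + [2,3],
  ∂[0,1,2] = [1,2] − [0,2] + [0,1].
The resulting 10×5 matrix has rank 5, and its Smith normal form has invariant factors (1,1,1,1,1).

Computing H_k = (kernel of ∂_k) / (image of ∂_{k+1}):

  H_0: rank C_0 − rank ∂_1 = 5 − 4 = 1, and the invariant factors of ∂_1 are all 1, so H_0 = Z.
  H_1: rank ker ∂_1 − rank ∂_2 = (10 − 4) − 5 = 1, and the invariant factors of ∂_2 are all 1, so H_1 = Z.
  H_2: rank ker ∂_2 − rank ∂_3 = (5 − 5) − 0 = 0, and there is no ∂_3, so H_2 = 0.

(K is a triangulation of the Möbius band.)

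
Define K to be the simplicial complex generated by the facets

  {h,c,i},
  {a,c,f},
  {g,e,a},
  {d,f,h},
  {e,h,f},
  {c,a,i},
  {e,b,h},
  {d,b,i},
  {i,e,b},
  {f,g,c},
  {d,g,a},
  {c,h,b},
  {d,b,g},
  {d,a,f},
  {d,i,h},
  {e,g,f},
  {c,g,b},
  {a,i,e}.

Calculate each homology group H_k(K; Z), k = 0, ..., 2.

H_0 = Z,  H_1 = Z ⊕ Z/2Z,  H_2 = 0.

Order the vertices as a < b < c < d < e < f < g < h < i. Listing each simplex with vertices in this order, K has dimension 2 with simplices:

  0-simplices (9): a, b, c, d, e, f, g, h, i
  1-simplices (27): ac, ad, ae, af, ag, ai, bc, bd, be, bg, bh, bi, cf, cg, ch, ci, df, dg, dh, di, ef, eg, eh, ei, fg, fh, hi
  2-simplices (18): acf, aci, adf, adg, aeg, aei, bcg, bch, bdg, bdi, beh, bei, cfg, chi, dfh, dhi, efg, efh

Hence C_0 ≅ Z^9, C_1 ≅ Z^27, C_2 ≅ Z^18.

∂_1: C_1 → C_0 is given by ∂[p,q] = [q] − [p]. For instance
  ∂ac = c − a.
The 9×27 boundary matrix has rank 8 and Smith normal form diag(1,1,1,1,1,1,1,1).

∂_2: C_2 → C_1 maps a triangle to the signed sum of its edges. For instance
  ∂bei = ei − bi + be,
  ∂adf = df − af + ad.
As a 27×18 matrix over Z this has rank 18, with invariant factors (1,1,1,1,1,1,1,1,1,1,1,1,1,1,1,1,1,2).

Computing H_k = (kernel of ∂_k) / (image of ∂_{k+1}):

  H_0: rank C_0 − rank ∂_1 = 9 − 8 = 1, and the invariant factors of ∂_1 are all 1, so H_0 = Z.
  H_1: rank ker ∂_1 − rank ∂_2 = (27 − 8) − 18 = 1, and ∂_2 has invariant factor 2 > 1, so H_1 = Z ⊕ Z/2Z.
  H_2: rank ker ∂_2 − rank ∂_3 = (18 − 18) − 0 = 0, and there is no ∂_3, so H_2 = 0.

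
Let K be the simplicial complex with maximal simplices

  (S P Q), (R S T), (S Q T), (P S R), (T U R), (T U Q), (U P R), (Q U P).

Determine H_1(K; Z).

Order the vertices as P < Q < R < S < T < U. Listing each simplex with vertices in this order, K has dimension 2 with simplices:

  0-simplices (6): P, Q, R, S, T, U
  1-simplices (12): PQ, PR, PS, PU, QS, QT, QU, RS, RT, RU, ST, TU
  2-simplices (8): PQS, PQU, PRS, PRU, QST, QTU, RST, RTU

giving chain groups C_0 ≅ Z^6, C_1 ≅ Z^12, C_2 ≅ Z^8.

∂_1: C_1 → C_0 maps an edge to its endpoints' difference, ∂[p,q] = q − p.
As a 6×12 matrix over Z this has rank 5, with invariant factors (1,1,1,1,1).

∂_2: C_2 → C_1 acts by ∂[p,q,r] = [q,r] − [p,r] + [p,q]. For instance
  ∂RTU = TU − RU + RT,
  ∂PQS = QS − PS + PQ.
This gives a 12×8 integer matrix of rank 7; reducing to Smith normal form yields diagonal entries (1,1,1,1,1,1,1).

Reading off H_k = ker ∂_k / im ∂_{k+1}:

  H_1: rank ker ∂_1 − rank ∂_2 = (12 − 5) − 7 = 0, and the invariant factors of ∂_2 are all 1, so H_1 ≅ 0.

H_1 = 0.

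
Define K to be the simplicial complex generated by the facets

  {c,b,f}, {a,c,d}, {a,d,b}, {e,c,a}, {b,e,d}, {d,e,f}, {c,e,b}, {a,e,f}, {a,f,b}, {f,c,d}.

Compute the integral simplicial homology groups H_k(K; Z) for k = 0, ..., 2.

H_0 = Z,  H_1 = Z/2Z,  H_2 = 0.

Order the vertices as a < b < c < d < e < f. Listing each simplex with vertices in this order, K has dimension 2 with simplices:

  0-simplices (6): a, b, c, d, e, f
  1-simplices (15): ab, ac, ad, ae, af, bc, bd, be, bf, cd, ce, cf, de, df, ef
  2-simplices (10): abd, abf, acd, ace, aef, bce, bcf, bde, cdf, def

so the chain groups are C_0 ≅ Z^6, C_1 ≅ Z^15, C_2 ≅ Z^10.

∂_1: C_1 → C_0 is given by ∂[p,q] = [q] − [p].
The resulting 6×15 matrix has rank 5, and its Smith normal form has invariant factors (1,1,1,1,1).

The boundary map ∂_2: C_2 → C_1 sends each 2-simplex [p,q,r] to [q,r] − [p,r] + [p,q]. For instance
  ∂acd = cd − ad + ac,
  ∂bde = de − be + bd.
This gives a 15×10 integer matrix of rank 10; reducing to Smith normal form yields diagonal entries (1,1,1,1,1,1,1,1,1,2).

Reading off H_k = ker ∂_k / im ∂_{k+1}:

  H_0: rank C_0 − rank ∂_1 = 6 − 5 = 1, and the invariant factors of ∂_1 are all 1, so H_0 = Z.
  H_1: rank ker ∂_1 − rank ∂_2 = (15 − 5) − 10 = 0, and ∂_2 has invariant factor 2 > 1, so H_1 = Z/2Z.
  H_2: rank ker ∂_2 − rank ∂_3 = (10 − 10) − 0 = 0, and there is no ∂_3, so H_2 = 0.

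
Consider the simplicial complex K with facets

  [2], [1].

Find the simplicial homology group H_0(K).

H_0 = Z^2.

K has 2 vertices.
rank ∂_0 = 0, rank ∂_1 = 0 ⇒ b_0 = 2 − 0 − 0 = 2. So H_0 = Z^2.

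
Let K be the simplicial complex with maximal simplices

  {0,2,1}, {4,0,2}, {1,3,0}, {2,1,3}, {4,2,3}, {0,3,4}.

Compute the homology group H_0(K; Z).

H_0 = Z.

Fix the vertex order 0 < 1 < 2 < 3 < 4 and write every simplex with vertices in increasing order. Then dim K = 2 and the simplices of K are:

  0-simplices (5): [0], [1], [2], [3], [4]
  1-simplices (9): [0,1], [0,2], [0,3], [0,4], [1,2], [1,3], [2,3], [2,4], [3,4]
  2-simplices (6): [0,1,2], [0,1,3], [0,2,4], [0,3,4], [1,2,3], [2,3,4]

giving chain groups C_0 ≅ Z^5, C_1 ≅ Z^9, C_2 ≅ Z^6.

Boundary ∂_1: C_1 → C_0 maps an edge to its endpoints' difference, ∂[p,q] = q − p.
As a 5×9 matrix over Z this has rank 4, with invariant factors (1,1,1,1).

The boundary map ∂_2: C_2 → C_1 acts by ∂[p,q,r] = [q,r] − [p,r] + [p,q]. For instance
  ∂[2,3,4] = [3,4] − [2,4] + [2,3],
  ∂[0,1,3] = [1,3] − [0,3] + [0,1].
The resulting 9×6 matrix has rank 5, and its Smith normal form has invariant factors (1,1,1,1,1).

Now H_k = ker ∂_k / im ∂_{k+1}, so:

  H_0: rank C_0 − rank ∂_1 = 5 − 4 = 1, and the invariant factors of ∂_1 are all 1, so H_0 = Z.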